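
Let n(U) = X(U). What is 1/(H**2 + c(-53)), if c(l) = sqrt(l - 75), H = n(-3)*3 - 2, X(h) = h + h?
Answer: 25/10008 - I*sqrt(2)/20016 ≈ 0.002498 - 7.0654e-5*I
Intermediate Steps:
X(h) = 2*h
n(U) = 2*U
H = -20 (H = (2*(-3))*3 - 2 = -6*3 - 2 = -18 - 2 = -20)
c(l) = sqrt(-75 + l)
1/(H**2 + c(-53)) = 1/((-20)**2 + sqrt(-75 - 53)) = 1/(400 + sqrt(-128)) = 1/(400 + 8*I*sqrt(2))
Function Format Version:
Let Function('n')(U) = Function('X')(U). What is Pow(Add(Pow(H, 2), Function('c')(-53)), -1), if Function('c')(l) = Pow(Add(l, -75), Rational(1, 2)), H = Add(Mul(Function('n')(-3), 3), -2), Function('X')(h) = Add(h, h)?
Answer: Add(Rational(25, 10008), Mul(Rational(-1, 20016), I, Pow(2, Rational(1, 2)))) ≈ Add(0.0024980, Mul(-7.0654e-5, I))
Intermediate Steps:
Function('X')(h) = Mul(2, h)
Function('n')(U) = Mul(2, U)
H = -20 (H = Add(Mul(Mul(2, -3), 3), -2) = Add(Mul(-6, 3), -2) = Add(-18, -2) = -20)
Function('c')(l) = Pow(Add(-75, l), Rational(1, 2))
Pow(Add(Pow(H, 2), Function('c')(-53)), -1) = Pow(Add(Pow(-20, 2), Pow(Add(-75, -53), Rational(1, 2))), -1) = Pow(Add(400, Pow(-128, Rational(1, 2))), -1) = Pow(Add(400, Mul(8, I, Pow(2, Rational(1, 2)))), -1)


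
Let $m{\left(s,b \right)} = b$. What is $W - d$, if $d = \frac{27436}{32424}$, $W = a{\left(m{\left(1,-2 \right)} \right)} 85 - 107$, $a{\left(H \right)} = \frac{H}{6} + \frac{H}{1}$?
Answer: $- \frac{827297}{2702} \approx -306.18$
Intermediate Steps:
$a{\left(H \right)} = \frac{7 H}{6}$ ($a{\left(H \right)} = H \frac{1}{6} + H 1 = \frac{H}{6} + H = \frac{7 H}{6}$)
$W = - \frac{916}{3}$ ($W = \frac{7}{6} \left(-2\right) 85 - 107 = \left(- \frac{7}{3}\right) 85 - 107 = - \frac{595}{3} - 107 = - \frac{916}{3} \approx -305.33$)
$d = \frac{6859}{8106}$ ($d = 27436 \cdot \frac{1}{32424} = \frac{6859}{8106} \approx 0.84616$)
$W - d = - \frac{916}{3} - \frac{6859}{8106} = - \frac{827297}{2702}$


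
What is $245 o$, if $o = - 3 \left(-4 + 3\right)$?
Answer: $735$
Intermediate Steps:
$o = 3$ ($o = \left(-3\right) \left(-1\right) = 3$)
$245 o = 245 \cdot 3 = 735$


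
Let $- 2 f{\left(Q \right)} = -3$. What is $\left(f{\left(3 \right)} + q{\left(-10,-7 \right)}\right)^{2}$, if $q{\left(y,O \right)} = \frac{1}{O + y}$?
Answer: $\frac{2401}{1156} \approx 2.077$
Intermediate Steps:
$f{\left(Q \right)} = \frac{3}{2}$ ($f{\left(Q \right)} = \left(- \frac{1}{2}\right) \left(-3\right) = \frac{3}{2}$)
$\left(f{\left(3 \right)} + q{\left(-10,-7 \right)}\right)^{2} = \left(\frac{3}{2} + \frac{1}{-7 - 10}\right)^{2} = \left(\frac{3}{2} + \frac{1}{-17}\right)^{2} = \left(\frac{3}{2} - \frac{1}{17}\right)^{2} = \left(\frac{49}{34}\right)^{2} = \frac{2401}{1156}$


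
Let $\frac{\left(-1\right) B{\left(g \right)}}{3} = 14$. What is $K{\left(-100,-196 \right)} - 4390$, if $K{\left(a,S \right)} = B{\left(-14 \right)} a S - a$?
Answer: $-827490$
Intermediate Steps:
$B{\left(g \right)} = -42$ ($B{\left(g \right)} = \left(-3\right) 14 = -42$)
$K{\left(a,S \right)} = - a - 42 S a$ ($K{\left(a,S \right)} = - 42 a S - a = - 42 S a - a = - a - 42 S a$)
$K{\left(-100,-196 \right)} - 4390 = - 100 \left(-1 - -8232\right) - 4390 = - 100 \left(-1 + 8232\right) - 4390 = \left(-100\right) 8231 - 4390 = -823100 - 4390 = -827490$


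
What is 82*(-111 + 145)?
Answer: 2788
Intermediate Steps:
82*(-111 + 145) = 82*34 = 2788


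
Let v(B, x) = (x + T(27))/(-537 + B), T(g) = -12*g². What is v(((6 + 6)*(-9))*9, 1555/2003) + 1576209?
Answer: 4764151780832/3022527 ≈ 1.5762e+6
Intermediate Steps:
v(B, x) = (-8748 + x)/(-537 + B) (v(B, x) = (x - 12*27²)/(-537 + B) = (x - 12*729)/(-537 + B) = (x - 8748)/(-537 + B) = (-8748 + x)/(-537 + B))
v(((6 + 6)*(-9))*9, 1555/2003) + 1576209 = (-8748 + 1555/2003)/(-537 + ((6 + 6)*(-9))*9) + 1576209 = (-8748 + 1555*(1/2003))/(-537 + (12*(-9))*9) + 1576209 = (-8748 + 1555/2003)/(-537 - 108*9) + 1576209 = -17520689/2003/(-537 - 972) + 1576209 = -17520689/2003/(-1509) + 1576209 = -1/1509*(-17520689/2003) + 1576209 = 17520689/3022527 + 1576209 = 4764151780832/3022527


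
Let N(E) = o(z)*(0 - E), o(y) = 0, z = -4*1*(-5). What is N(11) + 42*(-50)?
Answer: -2100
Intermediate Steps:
z = 20 (z = -4*(-5) = 20)
N(E) = 0 (N(E) = 0*(0 - E) = 0*(-E) = 0)
N(11) + 42*(-50) = 0 + 42*(-50) = 0 - 2100 = -2100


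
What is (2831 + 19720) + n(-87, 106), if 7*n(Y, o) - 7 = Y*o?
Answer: 148642/7 ≈ 21235.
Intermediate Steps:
n(Y, o) = 1 + Y*o/7 (n(Y, o) = 1 + (Y*o)/7 = 1 + Y*o/7)
(2831 + 19720) + n(-87, 106) = (2831 + 19720) + (1 + (⅐)*(-87)*106) = 22551 + (1 - 9222/7) = 22551 - 9215/7 = 148642/7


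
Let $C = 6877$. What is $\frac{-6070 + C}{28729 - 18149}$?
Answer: $\frac{807}{10580} \approx 0.076276$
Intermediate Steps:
$\frac{-6070 + C}{28729 - 18149} = \frac{-6070 + 6877}{28729 - 18149} = \frac{807}{10580}$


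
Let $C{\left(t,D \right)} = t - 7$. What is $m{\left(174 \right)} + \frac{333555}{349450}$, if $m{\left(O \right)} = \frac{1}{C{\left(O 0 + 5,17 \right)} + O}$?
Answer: $\frac{5772091}{6010540} \approx 0.96033$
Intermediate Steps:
$C{\left(t,D \right)} = -7 + t$ ($C{\left(t,D \right)} = t - 7 = -7 + t$)
$m{\left(O \right)} = \frac{1}{-2 + O}$ ($m{\left(O \right)} = \frac{1}{\left(-7 + \left(O 0 + 5\right)\right) + O} = \frac{1}{\left(-7 + \left(0 + 5\right)\right) + O} = \frac{1}{\left(-7 + 5\right) + O} = \frac{1}{-2 + O}$)
$m{\left(174 \right)} + \frac{333555}{349450} = \frac{1}{-2 + 174} + \frac{333555}{349450} = \frac{1}{172} + 333555 \cdot \frac{1}{349450} = \frac{1}{172} + \frac{66711}{69890} = \frac{5772091}{6010540}$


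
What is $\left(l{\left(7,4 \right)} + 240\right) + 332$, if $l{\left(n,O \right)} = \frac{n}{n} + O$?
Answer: $577$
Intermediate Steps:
$l{\left(n,O \right)} = 1 + O$
$\left(l{\left(7,4 \right)} + 240\right) + 332 = \left(\left(1 + 4\right) + 240\right) + 332 = \left(5 + 240\right) + 332 = 245 + 332 = 577$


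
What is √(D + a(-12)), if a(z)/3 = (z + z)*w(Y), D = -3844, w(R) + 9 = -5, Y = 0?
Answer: 2*I*√709 ≈ 53.254*I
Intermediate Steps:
w(R) = -14 (w(R) = -9 - 5 = -14)
a(z) = -84*z (a(z) = 3*((z + z)*(-14)) = 3*((2*z)*(-14)) = 3*(-28*z) = -84*z)
√(D + a(-12)) = √(-3844 - 84*(-12)) = √(-3844 + 1008) = √(-2836) = 2*I*√709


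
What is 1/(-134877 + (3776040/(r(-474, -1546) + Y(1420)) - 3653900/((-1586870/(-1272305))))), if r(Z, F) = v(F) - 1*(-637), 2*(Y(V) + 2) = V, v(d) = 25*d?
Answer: -131551523/403148347865765 ≈ -3.2631e-7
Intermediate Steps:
Y(V) = -2 + V/2
r(Z, F) = 637 + 25*F (r(Z, F) = 25*F - 1*(-637) = 25*F + 637 = 637 + 25*F)
1/(-134877 + (3776040/(r(-474, -1546) + Y(1420)) - 3653900/((-1586870/(-1272305))))) = 1/(-134877 + (3776040/((637 + 25*(-1546)) + (-2 + (½)*1420)) - 3653900/((-1586870/(-1272305))))) = 1/(-134877 + (3776040/((637 - 38650) + (-2 + 710)) - 3653900/((-1586870*(-1/1272305))))) = 1/(-134877 + (3776040/(-38013 + 708) - 3653900/317374/254461)) = 1/(-134877 + (3776040/(-37305) - 3653900*254461/317374)) = 1/(-134877 + (3776040*(-1/37305) - 464887523950/158687)) = 1/(-134877 + (-83912/829 - 464887523950/158687)) = 1/(-134877 - 385405073098094/131551523) = 1/(-403148347865765/131551523) = -131551523/403148347865765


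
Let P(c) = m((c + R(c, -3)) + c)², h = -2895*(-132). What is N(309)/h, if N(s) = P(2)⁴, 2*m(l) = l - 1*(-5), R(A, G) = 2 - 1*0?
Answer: 19487171/8893440 ≈ 2.1912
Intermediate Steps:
R(A, G) = 2 (R(A, G) = 2 + 0 = 2)
m(l) = 5/2 + l/2 (m(l) = (l - 1*(-5))/2 = (l + 5)/2 = (5 + l)/2 = 5/2 + l/2)
h = 382140
P(c) = (7/2 + c)² (P(c) = (5/2 + ((c + 2) + c)/2)² = (5/2 + ((2 + c) + c)/2)² = (5/2 + (2 + 2*c)/2)² = (5/2 + (1 + c))² = (7/2 + c)²)
N(s) = 214358881/256 (N(s) = ((7 + 2*2)²/4)⁴ = ((7 + 4)²/4)⁴ = ((¼)*11²)⁴ = ((¼)*121)⁴ = (121/4)⁴ = 214358881/256)
N(309)/h = (214358881/256)/382140 = (214358881/256)*(1/382140) = 19487171/8893440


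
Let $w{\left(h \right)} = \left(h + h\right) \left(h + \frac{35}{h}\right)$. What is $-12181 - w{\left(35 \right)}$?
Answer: $-14701$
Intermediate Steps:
$w{\left(h \right)} = 2 h \left(h + \frac{35}{h}\right)$
$-12181 - w{\left(35 \right)} = -12181 - \left(70 + 2 \cdot 35^{2}\right) = -12181 - \left(70 + 2 \cdot 1225\right) = -12181 - \left(70 + 2450\right) = -12181 - 2520 = -14701$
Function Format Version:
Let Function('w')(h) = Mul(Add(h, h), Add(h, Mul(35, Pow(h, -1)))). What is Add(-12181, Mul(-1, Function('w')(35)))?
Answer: -14701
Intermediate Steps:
Function('w')(h) = Mul(2, h, Add(h, Mul(35, Pow(h, -1)))) (Function('w')(h) = Mul(Mul(2, h), Add(h, Mul(35, Pow(h, -1)))) = Mul(2, h, Add(h, Mul(35, Pow(h, -1)))))
Add(-12181, Mul(-1, Function('w')(35))) = Add(-12181, Mul(-1, Add(70, Mul(2, Pow(35, 2))))) = Add(-12181, Mul(-1, Add(70, Mul(2, 1225)))) = Add(-12181, Mul(-1, Add(70, 2450))) = Add(-12181, Mul(-1, 2520)) = Add(-12181, -2520) = -14701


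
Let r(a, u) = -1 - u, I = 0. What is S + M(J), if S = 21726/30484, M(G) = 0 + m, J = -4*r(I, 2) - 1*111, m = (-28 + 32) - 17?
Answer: -187283/15242 ≈ -12.287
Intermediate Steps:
m = -13 (m = 4 - 17 = -13)
J = -99 (J = -4*(-1 - 1*2) - 1*111 = -4*(-1 - 2) - 111 = -4*(-3) - 111 = 12 - 111 = -99)
M(G) = -13 (M(G) = 0 - 13 = -13)
S = 10863/15242 (S = 21726*(1/30484) = 10863/15242 ≈ 0.71270)
S + M(J) = 10863/15242 - 13 = -187283/15242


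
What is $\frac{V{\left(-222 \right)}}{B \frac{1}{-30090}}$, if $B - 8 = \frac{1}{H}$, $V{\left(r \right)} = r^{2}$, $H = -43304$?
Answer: $- \frac{578539707840}{3121} \approx -1.8537 \cdot 10^{8}$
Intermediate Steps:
$B = \frac{346431}{43304}$ ($B = 8 + \frac{1}{-43304} = 8 - \frac{1}{43304} = \frac{346431}{43304} \approx 8.0$)
$\frac{V{\left(-222 \right)}}{B \frac{1}{-30090}} = \frac{\left(-222\right)^{2}}{\frac{346431}{43304} \frac{1}{-30090}} = \frac{49284}{\frac{346431}{43304} \left(- \frac{1}{30090}\right)} = \frac{49284}{- \frac{115477}{434339120}} = 49284 \left(- \frac{434339120}{115477}\right) = - \frac{578539707840}{3121}$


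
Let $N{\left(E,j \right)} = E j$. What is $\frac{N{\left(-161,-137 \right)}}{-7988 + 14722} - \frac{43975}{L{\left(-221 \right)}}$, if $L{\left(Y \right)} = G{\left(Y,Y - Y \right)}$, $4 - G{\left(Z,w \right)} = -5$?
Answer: $- \frac{42275591}{8658} \approx -4882.8$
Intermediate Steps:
$G{\left(Z,w \right)} = 9$ ($G{\left(Z,w \right)} = 4 - -5 = 4 + 5 = 9$)
$L{\left(Y \right)} = 9$
$\frac{N{\left(-161,-137 \right)}}{-7988 + 14722} - \frac{43975}{L{\left(-221 \right)}} = \frac{\left(-161\right) \left(-137\right)}{-7988 + 14722} - \frac{43975}{9} = \frac{22057}{6734} - \frac{43975}{9} = 22057 \cdot \frac{1}{6734} - \frac{43975}{9} = \frac{3151}{962} - \frac{43975}{9} = - \frac{42275591}{8658}$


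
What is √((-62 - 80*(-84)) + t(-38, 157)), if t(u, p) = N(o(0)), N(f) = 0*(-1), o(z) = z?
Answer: √6658 ≈ 81.597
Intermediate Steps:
N(f) = 0
t(u, p) = 0
√((-62 - 80*(-84)) + t(-38, 157)) = √((-62 - 80*(-84)) + 0) = √((-62 + 6720) + 0) = √(6658 + 0) = √6658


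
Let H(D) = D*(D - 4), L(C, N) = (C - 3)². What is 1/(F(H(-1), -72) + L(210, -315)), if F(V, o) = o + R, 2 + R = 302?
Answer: 1/43077 ≈ 2.3214e-5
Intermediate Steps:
R = 300 (R = -2 + 302 = 300)
L(C, N) = (-3 + C)²
H(D) = D*(-4 + D)
F(V, o) = 300 + o (F(V, o) = o + 300 = 300 + o)
1/(F(H(-1), -72) + L(210, -315)) = 1/((300 - 72) + (-3 + 210)²) = 1/(228 + 207²) = 1/(228 + 42849) = 1/43077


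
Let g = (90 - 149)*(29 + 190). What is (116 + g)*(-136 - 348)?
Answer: 6197620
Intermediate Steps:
g = -12921 (g = -59*219 = -12921)
(116 + g)*(-136 - 348) = (116 - 12921)*(-136 - 348) = -12805*(-484) = 6197620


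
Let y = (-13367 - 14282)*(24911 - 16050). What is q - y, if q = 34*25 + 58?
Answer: 244998697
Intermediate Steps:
y = -244997789 (y = -27649*8861 = -244997789)
q = 908 (q = 850 + 58 = 908)
q - y = 908 - 1*(-244997789) = 908 + 244997789 = 244998697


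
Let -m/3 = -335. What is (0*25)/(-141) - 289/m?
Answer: -289/1005 ≈ -0.28756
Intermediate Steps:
m = 1005 (m = -3*(-335) = 1005)
(0*25)/(-141) - 289/m = (0*25)/(-141) - 289/1005 = 0*(-1/141) - 289*1/1005 = 0 - 289/1005 = -289/1005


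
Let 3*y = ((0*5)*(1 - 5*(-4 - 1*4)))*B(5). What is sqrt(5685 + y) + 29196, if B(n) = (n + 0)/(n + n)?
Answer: 29196 + sqrt(5685) ≈ 29271.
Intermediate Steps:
B(n) = 1/2 (B(n) = n/((2*n)) = n*(1/(2*n)) = 1/2)
y = 0 (y = (((0*5)*(1 - 5*(-4 - 1*4)))*(1/2))/3 = ((0*(1 - 5*(-4 - 4)))*(1/2))/3 = ((0*(1 - 5*(-8)))*(1/2))/3 = ((0*(1 + 40))*(1/2))/3 = ((0*41)*(1/2))/3 = (0*(1/2))/3 = (1/3)*0 = 0)
sqrt(5685 + y) + 29196 = sqrt(5685 + 0) + 29196 = sqrt(5685) + 29196 = 29196 + sqrt(5685)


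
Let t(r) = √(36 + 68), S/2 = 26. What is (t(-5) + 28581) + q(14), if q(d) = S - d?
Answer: 28619 + 2*√26 ≈ 28629.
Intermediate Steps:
S = 52 (S = 2*26 = 52)
t(r) = 2*√26 (t(r) = √104 = 2*√26)
q(d) = 52 - d
(t(-5) + 28581) + q(14) = (2*√26 + 28581) + (52 - 1*14) = (28581 + 2*√26) + (52 - 14) = (28581 + 2*√26) + 38 = 28619 + 2*√26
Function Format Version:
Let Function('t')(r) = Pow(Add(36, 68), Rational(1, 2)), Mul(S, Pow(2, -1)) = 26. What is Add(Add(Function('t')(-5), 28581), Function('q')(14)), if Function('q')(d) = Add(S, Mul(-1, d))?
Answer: Add(28619, Mul(2, Pow(26, Rational(1, 2)))) ≈ 28629.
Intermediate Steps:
S = 52 (S = Mul(2, 26) = 52)
Function('t')(r) = Mul(2, Pow(26, Rational(1, 2))) (Function('t')(r) = Pow(104, Rational(1, 2)) = Mul(2, Pow(26, Rational(1, 2))))
Function('q')(d) = Add(52, Mul(-1, d))
Add(Add(Function('t')(-5), 28581), Function('q')(14)) = Add(Add(Mul(2, Pow(26, Rational(1, 2))), 28581), Add(52, Mul(-1, 14))) = Add(Add(28581, Mul(2, Pow(26, Rational(1, 2)))), Add(52, -14)) = Add(Add(28581, Mul(2, Pow(26, Rational(1, 2)))), 38) = Add(28619, Mul(2, Pow(26, Rational(1, 2))))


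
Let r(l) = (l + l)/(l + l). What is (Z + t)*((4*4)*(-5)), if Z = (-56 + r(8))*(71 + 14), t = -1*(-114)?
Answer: 364880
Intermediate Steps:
r(l) = 1 (r(l) = (2*l)/((2*l)) = (2*l)*(1/(2*l)) = 1)
t = 114
Z = -4675 (Z = (-56 + 1)*(71 + 14) = -55*85 = -4675)
(Z + t)*((4*4)*(-5)) = (-4675 + 114)*((4*4)*(-5)) = -72976*(-5) = -4561*(-80) = 364880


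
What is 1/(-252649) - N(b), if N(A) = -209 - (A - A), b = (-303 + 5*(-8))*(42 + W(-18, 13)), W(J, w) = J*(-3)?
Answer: 52803640/252649 ≈ 209.00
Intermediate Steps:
W(J, w) = -3*J
b = -32928 (b = (-303 + 5*(-8))*(42 - 3*(-18)) = (-303 - 40)*(42 + 54) = -343*96 = -32928)
N(A) = -209 (N(A) = -209 - 1*0 = -209 + 0 = -209)
1/(-252649) - N(b) = 1/(-252649) - 1*(-209) = -1/252649 + 209 = 52803640/252649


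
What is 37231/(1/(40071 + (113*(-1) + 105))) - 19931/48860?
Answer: 72878870099649/48860 ≈ 1.4916e+9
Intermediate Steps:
37231/(1/(40071 + (113*(-1) + 105))) - 19931/48860 = 37231/(1/(40071 + (-113 + 105))) - 19931*1/48860 = 37231/(1/(40071 - 8)) - 19931/48860 = 37231/(1/40063) - 19931/48860 = 37231*40063 - 19931/48860 = 1491585553 - 19931/48860 = 72878870099649/48860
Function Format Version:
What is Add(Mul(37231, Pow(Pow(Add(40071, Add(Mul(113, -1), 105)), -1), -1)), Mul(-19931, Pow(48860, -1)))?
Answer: Rational(72878870099649, 48860) ≈ 1.4916e+9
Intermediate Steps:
Add(Mul(37231, Pow(Pow(Add(40071, Add(Mul(113, -1), 105)), -1), -1)), Mul(-19931, Pow(48860, -1))) = Add(Mul(37231, Pow(Pow(Add(40071, Add(-113, 105)), -1), -1)), Mul(-19931, Rational(1, 48860))) = Add(Mul(37231, Pow(Pow(Add(40071, -8), -1), -1)), Rational(-19931, 48860)) = Add(Mul(37231, Pow(Pow(40063, -1), -1)), Rational(-19931, 48860)) = Add(Mul(37231, Pow(Rational(1, 40063), -1)), Rational(-19931, 48860)) = Add(Mul(37231, 40063), Rational(-19931, 48860)) = Add(1491585553, Rational(-19931, 48860)) = Rational(72878870099649, 48860)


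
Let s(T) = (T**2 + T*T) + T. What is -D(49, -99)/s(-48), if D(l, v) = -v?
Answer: -33/1520 ≈ -0.021711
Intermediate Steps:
s(T) = T + 2*T**2 (s(T) = (T**2 + T**2) + T = 2*T**2 + T = T + 2*T**2)
-D(49, -99)/s(-48) = -(-1*(-99))/((-48*(1 + 2*(-48)))) = -99/((-48*(1 - 96))) = -99/((-48*(-95))) = -99/4560 = -1*33/1520 = -33/1520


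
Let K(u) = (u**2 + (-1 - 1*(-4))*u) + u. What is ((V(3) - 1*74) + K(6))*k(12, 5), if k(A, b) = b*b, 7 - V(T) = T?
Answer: -250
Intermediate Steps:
V(T) = 7 - T
k(A, b) = b**2
K(u) = u**2 + 4*u (K(u) = (u**2 + (-1 + 4)*u) + u = (u**2 + 3*u) + u = u**2 + 4*u)
((V(3) - 1*74) + K(6))*k(12, 5) = (((7 - 1*3) - 1*74) + 6*(4 + 6))*5**2 = (((7 - 3) - 74) + 6*10)*25 = ((4 - 74) + 60)*25 = (-70 + 60)*25 = -10*25 = -250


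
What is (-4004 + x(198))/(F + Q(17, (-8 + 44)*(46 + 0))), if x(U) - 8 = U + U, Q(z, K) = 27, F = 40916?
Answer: -3600/40943 ≈ -0.087927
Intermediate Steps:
x(U) = 8 + 2*U (x(U) = 8 + (U + U) = 8 + 2*U)
(-4004 + x(198))/(F + Q(17, (-8 + 44)*(46 + 0))) = (-4004 + (8 + 2*198))/(40916 + 27) = (-4004 + (8 + 396))/40943 = (-4004 + 404)*(1/40943) = -3600*1/40943 = -3600/40943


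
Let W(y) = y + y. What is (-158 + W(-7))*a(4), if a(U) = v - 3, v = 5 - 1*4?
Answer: 344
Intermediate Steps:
W(y) = 2*y
v = 1 (v = 5 - 4 = 1)
a(U) = -2 (a(U) = 1 - 3 = -2)
(-158 + W(-7))*a(4) = (-158 + 2*(-7))*(-2) = (-158 - 14)*(-2) = -172*(-2) = 344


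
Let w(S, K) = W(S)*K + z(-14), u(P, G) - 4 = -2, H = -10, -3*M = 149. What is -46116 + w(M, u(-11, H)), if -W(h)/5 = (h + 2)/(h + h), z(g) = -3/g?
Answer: -96207539/2086 ≈ -46121.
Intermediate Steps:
M = -149/3 (M = -⅓*149 = -149/3 ≈ -49.667)
u(P, G) = 2 (u(P, G) = 4 - 2 = 2)
W(h) = -5*(2 + h)/(2*h) (W(h) = -5*(h + 2)/(h + h) = -5*(2 + h)/(2*h))
w(S, K) = 3/14 + K*(-5/2 - 5/S) (w(S, K) = (-5/2 - 5/S)*K - 3/(-14) = K*(-5/2 - 5/S) - 3*(-1/14) = K*(-5/2 - 5/S) + 3/14 = 3/14 + K*(-5/2 - 5/S))
-46116 + w(M, u(-11, H)) = -46116 + (3*(-149/3) - 35*2*(2 - 149/3))/(14*(-149/3)) = -46116 + (1/14)*(-3/149)*(-149 - 35*2*(-143/3)) = -46116 + (1/14)*(-3/149)*(-149 + 10010/3) = -46116 + (1/14)*(-3/149)*(9563/3) = -46116 - 9563/2086 = -96207539/2086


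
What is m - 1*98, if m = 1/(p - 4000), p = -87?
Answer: -400527/4087 ≈ -98.000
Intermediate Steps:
m = -1/4087 (m = 1/(-87 - 4000) = 1/(-4087) = -1/4087 ≈ -0.00024468)
m - 1*98 = -1/4087 - 1*98 = -1/4087 - 98 = -400527/4087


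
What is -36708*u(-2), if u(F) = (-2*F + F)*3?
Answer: -220248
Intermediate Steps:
u(F) = -3*F (u(F) = -F*3 = -3*F)
-36708*u(-2) = -36708*(-3*(-2)) = -36708*6 = -6118*36 = -220248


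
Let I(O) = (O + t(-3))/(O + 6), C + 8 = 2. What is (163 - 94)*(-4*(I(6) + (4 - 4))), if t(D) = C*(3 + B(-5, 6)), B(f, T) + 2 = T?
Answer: 828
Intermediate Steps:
C = -6 (C = -8 + 2 = -6)
B(f, T) = -2 + T
t(D) = -42 (t(D) = -6*(3 + (-2 + 6)) = -6*(3 + 4) = -6*7 = -42)
I(O) = (-42 + O)/(6 + O) (I(O) = (O - 42)/(O + 6) = (-42 + O)/(6 + O))
(163 - 94)*(-4*(I(6) + (4 - 4))) = (163 - 94)*(-4*((-42 + 6)/(6 + 6) + (4 - 4))) = 69*(-4*(-36/12 + 0)) = 69*(-4*((1/12)*(-36) + 0)) = 69*(-4*(-3 + 0)) = 69*(-4*(-3)) = 69*12 = 828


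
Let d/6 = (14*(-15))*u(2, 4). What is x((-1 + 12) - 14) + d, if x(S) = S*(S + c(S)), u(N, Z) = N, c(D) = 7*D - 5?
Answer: -2433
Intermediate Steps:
c(D) = -5 + 7*D
x(S) = S*(-5 + 8*S) (x(S) = S*(S + (-5 + 7*S)) = S*(-5 + 8*S))
d = -2520 (d = 6*((14*(-15))*2) = 6*(-210*2) = 6*(-420) = -2520)
x((-1 + 12) - 14) + d = ((-1 + 12) - 14)*(-5 + 8*((-1 + 12) - 14)) - 2520 = (11 - 14)*(-5 + 8*(11 - 14)) - 2520 = -3*(-5 + 8*(-3)) - 2520 = -3*(-5 - 24) - 2520 = -3*(-29) - 2520 = 87 - 2520 = -2433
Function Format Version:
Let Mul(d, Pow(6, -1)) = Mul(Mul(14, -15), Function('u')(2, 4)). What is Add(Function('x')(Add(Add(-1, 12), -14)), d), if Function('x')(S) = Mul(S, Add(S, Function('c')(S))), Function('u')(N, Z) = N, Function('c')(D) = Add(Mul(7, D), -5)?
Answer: -2433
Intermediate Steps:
Function('c')(D) = Add(-5, Mul(7, D))
Function('x')(S) = Mul(S, Add(-5, Mul(8, S))) (Function('x')(S) = Mul(S, Add(S, Add(-5, Mul(7, S)))) = Mul(S, Add(-5, Mul(8, S))))
d = -2520 (d = Mul(6, Mul(Mul(14, -15), 2)) = Mul(6, Mul(-210, 2)) = Mul(6, -420) = -2520)
Add(Function('x')(Add(Add(-1, 12), -14)), d) = Add(Mul(Add(Add(-1, 12), -14), Add(-5, Mul(8, Add(Add(-1, 12), -14)))), -2520) = Add(Mul(Add(11, -14), Add(-5, Mul(8, Add(11, -14)))), -2520) = Add(Mul(-3, Add(-5, Mul(8, -3))), -2520) = Add(Mul(-3, Add(-5, -24)), -2520) = Add(Mul(-3, -29), -2520) = Add(87, -2520) = -2433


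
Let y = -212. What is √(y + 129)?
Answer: I*√83 ≈ 9.1104*I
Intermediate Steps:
√(y + 129) = √(-212 + 129) = √(-83) = I*√83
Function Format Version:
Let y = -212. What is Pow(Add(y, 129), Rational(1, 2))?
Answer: Mul(I, Pow(83, Rational(1, 2))) ≈ Mul(9.1104, I)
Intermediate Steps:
Pow(Add(y, 129), Rational(1, 2)) = Pow(Add(-212, 129), Rational(1, 2)) = Pow(-83, Rational(1, 2)) = Mul(I, Pow(83, Rational(1, 2)))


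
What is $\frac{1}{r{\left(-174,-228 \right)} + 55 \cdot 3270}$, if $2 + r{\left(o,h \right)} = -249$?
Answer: $\frac{1}{179599} \approx 5.568 \cdot 10^{-6}$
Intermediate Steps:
$r{\left(o,h \right)} = -251$ ($r{\left(o,h \right)} = -2 - 249 = -251$)
$\frac{1}{r{\left(-174,-228 \right)} + 55 \cdot 3270} = \frac{1}{-251 + 55 \cdot 3270} = \frac{1}{-251 + 179850} = \frac{1}{179599}$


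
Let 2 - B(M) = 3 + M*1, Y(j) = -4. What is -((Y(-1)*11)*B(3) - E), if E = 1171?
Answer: 995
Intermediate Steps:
B(M) = -1 - M (B(M) = 2 - (3 + M*1) = 2 - (3 + M) = 2 + (-3 - M) = -1 - M)
-((Y(-1)*11)*B(3) - E) = -((-4*11)*(-1 - 1*3) - 1*1171) = -(-44*(-1 - 3) - 1171) = -(-44*(-4) - 1171) = -(176 - 1171) = -1*(-995) = 995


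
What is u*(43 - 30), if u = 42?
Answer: 546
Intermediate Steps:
u*(43 - 30) = 42*(43 - 30) = 42*13 = 546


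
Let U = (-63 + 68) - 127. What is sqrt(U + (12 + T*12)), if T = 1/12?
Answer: I*sqrt(109) ≈ 10.44*I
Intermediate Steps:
T = 1/12 ≈ 0.083333
U = -122 (U = 5 - 127 = -122)
sqrt(U + (12 + T*12)) = sqrt(-122 + (12 + (1/12)*12)) = sqrt(-122 + (12 + 1)) = sqrt(-122 + 13) = sqrt(-109) = I*sqrt(109)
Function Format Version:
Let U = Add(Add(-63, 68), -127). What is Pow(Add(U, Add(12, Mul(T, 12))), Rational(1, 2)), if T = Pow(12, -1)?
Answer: Mul(I, Pow(109, Rational(1, 2))) ≈ Mul(10.440, I)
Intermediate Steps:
T = Rational(1, 12) ≈ 0.083333
U = -122 (U = Add(5, -127) = -122)
Pow(Add(U, Add(12, Mul(T, 12))), Rational(1, 2)) = Pow(Add(-122, Add(12, Mul(Rational(1, 12), 12))), Rational(1, 2)) = Pow(Add(-122, Add(12, 1)), Rational(1, 2)) = Pow(Add(-122, 13), Rational(1, 2)) = Pow(-109, Rational(1, 2)) = Mul(I, Pow(109, Rational(1, 2)))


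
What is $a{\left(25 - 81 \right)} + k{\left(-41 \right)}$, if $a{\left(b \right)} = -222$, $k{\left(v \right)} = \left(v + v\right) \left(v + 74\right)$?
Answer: $-2928$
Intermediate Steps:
$k{\left(v \right)} = 2 v \left(74 + v\right)$
$a{\left(25 - 81 \right)} + k{\left(-41 \right)} = -222 + 2 \left(-41\right) \left(74 - 41\right) = -222 + 2 \left(-41\right) 33 = -222 - 2706 = -2928$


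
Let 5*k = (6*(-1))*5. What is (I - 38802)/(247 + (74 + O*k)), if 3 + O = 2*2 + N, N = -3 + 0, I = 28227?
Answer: -1175/37 ≈ -31.757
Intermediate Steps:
N = -3
O = -2 (O = -3 + (2*2 - 3) = -3 + (4 - 3) = -3 + 1 = -2)
k = -6 (k = ((6*(-1))*5)/5 = (-6*5)/5 = (⅕)*(-30) = -6)
(I - 38802)/(247 + (74 + O*k)) = (28227 - 38802)/(247 + (74 - 2*(-6))) = -10575/(247 + (74 + 12)) = -10575/(247 + 86) = -10575/333 = -10575*1/333 = -1175/37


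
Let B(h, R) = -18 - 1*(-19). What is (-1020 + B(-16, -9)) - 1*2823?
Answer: -3842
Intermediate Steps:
B(h, R) = 1 (B(h, R) = -18 + 19 = 1)
(-1020 + B(-16, -9)) - 1*2823 = (-1020 + 1) - 1*2823 = -1019 - 2823 = -3842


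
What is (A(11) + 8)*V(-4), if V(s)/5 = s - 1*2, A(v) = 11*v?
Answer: -3870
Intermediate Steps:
V(s) = -10 + 5*s (V(s) = 5*(s - 1*2) = 5*(s - 2) = 5*(-2 + s) = -10 + 5*s)
(A(11) + 8)*V(-4) = (11*11 + 8)*(-10 + 5*(-4)) = (121 + 8)*(-10 - 20) = 129*(-30) = -3870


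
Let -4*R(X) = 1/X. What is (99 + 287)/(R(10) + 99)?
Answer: 15440/3959 ≈ 3.9000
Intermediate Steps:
R(X) = -1/(4*X)
(99 + 287)/(R(10) + 99) = (99 + 287)/(-1/4/10 + 99) = 386/(-1/4*1/10 + 99) = 386/(-1/40 + 99) = 386/(3959/40) = 386*(40/3959) = 15440/3959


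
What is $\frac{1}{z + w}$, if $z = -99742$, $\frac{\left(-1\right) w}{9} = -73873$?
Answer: $\frac{1}{565115} \approx 1.7696 \cdot 10^{-6}$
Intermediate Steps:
$w = 664857$ ($w = \left(-9\right) \left(-73873\right) = 664857$)
$\frac{1}{z + w} = \frac{1}{-99742 + 664857} = \frac{1}{565115}$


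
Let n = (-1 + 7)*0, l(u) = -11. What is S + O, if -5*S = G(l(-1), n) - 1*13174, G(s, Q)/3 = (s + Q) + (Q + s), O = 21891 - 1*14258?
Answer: 10281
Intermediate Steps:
O = 7633 (O = 21891 - 14258 = 7633)
n = 0 (n = 6*0 = 0)
G(s, Q) = 6*Q + 6*s (G(s, Q) = 3*((s + Q) + (Q + s)) = 3*((Q + s) + (Q + s)) = 3*(2*Q + 2*s) = 6*Q + 6*s)
S = 2648 (S = -((6*0 + 6*(-11)) - 1*13174)/5 = -((0 - 66) - 13174)/5 = -(-66 - 13174)/5 = -⅕*(-13240) = 2648)
S + O = 2648 + 7633 = 10281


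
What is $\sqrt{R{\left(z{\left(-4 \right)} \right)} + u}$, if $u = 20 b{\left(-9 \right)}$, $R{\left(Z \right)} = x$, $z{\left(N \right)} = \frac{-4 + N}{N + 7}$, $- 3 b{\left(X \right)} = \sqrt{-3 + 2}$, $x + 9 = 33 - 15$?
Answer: $\frac{\sqrt{81 - 60 i}}{3} \approx 3.1781 - 1.0489 i$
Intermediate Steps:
$x = 9$ ($x = -9 + \left(33 - 15\right) = -9 + 18 = 9$)
$b{\left(X \right)} = - \frac{i}{3}$ ($b{\left(X \right)} = - \frac{\sqrt{-3 + 2}}{3} = - \frac{\sqrt{-1}}{3} = - \frac{i}{3}$)
$z{\left(N \right)} = \frac{-4 + N}{7 + N}$
$R{\left(Z \right)} = 9$
$u = - \frac{20 i}{3}$ ($u = 20 \left(- \frac{i}{3}\right) = - \frac{20 i}{3} \approx - 6.6667 i$)
$\sqrt{R{\left(z{\left(-4 \right)} \right)} + u} = \sqrt{9 - \frac{20 i}{3}}$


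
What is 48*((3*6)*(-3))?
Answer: -2592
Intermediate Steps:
48*((3*6)*(-3)) = 48*(18*(-3)) = 48*(-54) = -2592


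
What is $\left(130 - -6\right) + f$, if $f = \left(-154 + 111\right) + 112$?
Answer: $205$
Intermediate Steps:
$f = 69$ ($f = -43 + 112 = 69$)
$\left(130 - -6\right) + f = \left(130 - -6\right) + 69 = \left(130 + 6\right) + 69 = 136 + 69 = 205$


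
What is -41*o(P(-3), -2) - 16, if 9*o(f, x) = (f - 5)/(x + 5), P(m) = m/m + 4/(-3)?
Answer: -640/81 ≈ -7.9012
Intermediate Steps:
P(m) = -⅓ (P(m) = 1 + 4*(-⅓) = 1 - 4/3 = -⅓)
o(f, x) = (-5 + f)/(9*(5 + x)) (o(f, x) = ((f - 5)/(x + 5))/9 = ((-5 + f)/(5 + x))/9 = (-5 + f)/(9*(5 + x)))
-41*o(P(-3), -2) - 16 = -41*(-5 - ⅓)/(9*(5 - 2)) - 16 = -41*(-16)/(9*3*3) - 16 = -41*(-16/81) - 16 = 656/81 - 16 = -640/81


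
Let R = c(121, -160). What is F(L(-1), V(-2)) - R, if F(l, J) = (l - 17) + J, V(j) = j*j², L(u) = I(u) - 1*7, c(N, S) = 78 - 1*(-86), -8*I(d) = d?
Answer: -1567/8 ≈ -195.88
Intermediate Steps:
I(d) = -d/8
c(N, S) = 164 (c(N, S) = 78 + 86 = 164)
L(u) = -7 - u/8 (L(u) = -u/8 - 1*7 = -u/8 - 7 = -7 - u/8)
V(j) = j³
R = 164
F(l, J) = -17 + J + l (F(l, J) = (-17 + l) + J = -17 + J + l)
F(L(-1), V(-2)) - R = (-17 + (-2)³ + (-7 - ⅛*(-1))) - 1*164 = (-17 - 8 + (-7 + ⅛)) - 164 = (-17 - 8 - 55/8) - 164 = -255/8 - 164 = -1567/8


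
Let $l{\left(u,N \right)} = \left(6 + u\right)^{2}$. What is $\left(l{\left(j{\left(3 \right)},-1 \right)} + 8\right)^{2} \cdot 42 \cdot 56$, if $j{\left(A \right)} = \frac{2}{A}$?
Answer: $\frac{174662656}{27} \approx 6.469 \cdot 10^{6}$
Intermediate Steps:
$\left(l{\left(j{\left(3 \right)},-1 \right)} + 8\right)^{2} \cdot 42 \cdot 56 = \left(\left(6 + \frac{2}{3}\right)^{2} + 8\right)^{2} \cdot 42 \cdot 56 = \left(\left(\frac{20}{3}\right)^{2} + 8\right)^{2} \cdot 42 \cdot 56 = \left(\frac{400}{9} + 8\right)^{2} \cdot 42 \cdot 56 = \left(\frac{472}{9}\right)^{2} \cdot 42 \cdot 56 = \frac{222784}{81} \cdot 42 \cdot 56 = \frac{3118976}{27} \cdot 56 = \frac{174662656}{27}$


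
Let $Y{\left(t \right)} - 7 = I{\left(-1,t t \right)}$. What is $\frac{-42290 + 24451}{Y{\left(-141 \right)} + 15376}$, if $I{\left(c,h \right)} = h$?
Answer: $- \frac{17839}{35264} \approx -0.50587$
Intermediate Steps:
$Y{\left(t \right)} = 7 + t^{2}$ ($Y{\left(t \right)} = 7 + t t = 7 + t^{2}$)
$\frac{-42290 + 24451}{Y{\left(-141 \right)} + 15376} = \frac{-42290 + 24451}{\left(7 + \left(-141\right)^{2}\right) + 15376} = - \frac{17839}{\left(7 + 19881\right) + 15376} = - \frac{17839}{19888 + 15376} = - \frac{17839}{35264}$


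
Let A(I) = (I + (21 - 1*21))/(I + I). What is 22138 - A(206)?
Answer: 44275/2 ≈ 22138.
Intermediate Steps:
A(I) = 1/2 (A(I) = (I + (21 - 21))/((2*I)) = (I + 0)*(1/(2*I)) = I*(1/(2*I)) = 1/2)
22138 - A(206) = 22138 - 1*1/2 = 22138 - 1/2 = 44275/2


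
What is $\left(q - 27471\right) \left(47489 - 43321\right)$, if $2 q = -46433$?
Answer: $-211265500$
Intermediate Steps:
$q = - \frac{46433}{2}$ ($q = \frac{1}{2} \left(-46433\right) = - \frac{46433}{2} \approx -23217.0$)
$\left(q - 27471\right) \left(47489 - 43321\right) = \left(- \frac{46433}{2} - 27471\right) \left(47489 - 43321\right) = \left(- \frac{101375}{2}\right) 4168 = -211265500$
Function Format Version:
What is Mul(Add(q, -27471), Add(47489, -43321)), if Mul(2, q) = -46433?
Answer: -211265500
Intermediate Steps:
q = Rational(-46433, 2) (q = Mul(Rational(1, 2), -46433) = Rational(-46433, 2) ≈ -23217.)
Mul(Add(q, -27471), Add(47489, -43321)) = Mul(Add(Rational(-46433, 2), -27471), Add(47489, -43321)) = Mul(Rational(-101375, 2), 4168) = -211265500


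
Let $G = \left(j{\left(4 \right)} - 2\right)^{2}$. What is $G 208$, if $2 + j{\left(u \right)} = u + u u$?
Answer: $53248$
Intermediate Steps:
$j{\left(u \right)} = -2 + u + u^{2}$ ($j{\left(u \right)} = -2 + \left(u + u u\right) = -2 + \left(u + u^{2}\right) = -2 + u + u^{2}$)
$G = 256$ ($G = \left(\left(-2 + 4 + 4^{2}\right) - 2\right)^{2} = \left(\left(-2 + 4 + 16\right) - 2\right)^{2} = \left(18 - 2\right)^{2} = 16^{2} = 256$)
$G 208 = 256 \cdot 208 = 53248$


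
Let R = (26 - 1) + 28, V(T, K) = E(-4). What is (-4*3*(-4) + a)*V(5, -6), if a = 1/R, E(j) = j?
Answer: -10180/53 ≈ -192.08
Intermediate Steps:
V(T, K) = -4
R = 53 (R = 25 + 28 = 53)
a = 1/53 ≈ 0.018868
(-4*3*(-4) + a)*V(5, -6) = (-4*3*(-4) + 1/53)*(-4) = (-12*(-4) + 1/53)*(-4) = (48 + 1/53)*(-4) = (2545/53)*(-4) = -10180/53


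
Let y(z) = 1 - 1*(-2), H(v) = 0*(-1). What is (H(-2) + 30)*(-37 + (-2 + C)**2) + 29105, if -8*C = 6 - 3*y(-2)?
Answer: 898375/32 ≈ 28074.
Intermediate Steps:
H(v) = 0
y(z) = 3 (y(z) = 1 + 2 = 3)
C = 3/8 (C = -(6 - 3*3)/8 = -(6 - 9)/8 = -1/8*(-3) = 3/8 ≈ 0.37500)
(H(-2) + 30)*(-37 + (-2 + C)**2) + 29105 = (0 + 30)*(-37 + (-2 + 3/8)**2) + 29105 = 30*(-37 + (-13/8)**2) + 29105 = 30*(-37 + 169/64) + 29105 = 30*(-2199/64) + 29105 = -32985/32 + 29105 = 898375/32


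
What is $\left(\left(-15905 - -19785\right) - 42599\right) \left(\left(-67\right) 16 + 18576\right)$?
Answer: $-677737376$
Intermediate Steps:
$\left(\left(-15905 - -19785\right) - 42599\right) \left(\left(-67\right) 16 + 18576\right) = \left(\left(-15905 + 19785\right) - 42599\right) \left(-1072 + 18576\right) = \left(3880 - 42599\right) 17504 = \left(-38719\right) 17504 = -677737376$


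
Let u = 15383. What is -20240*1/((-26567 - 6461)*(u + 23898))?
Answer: 20/1281989 ≈ 1.5601e-5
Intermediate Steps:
-20240*1/((-26567 - 6461)*(u + 23898)) = -20240*1/((-26567 - 6461)*(15383 + 23898)) = -20240/(39281*(-33028)) = -20240/(-1297372868) = -20240*(-1/1297372868) = 20/1281989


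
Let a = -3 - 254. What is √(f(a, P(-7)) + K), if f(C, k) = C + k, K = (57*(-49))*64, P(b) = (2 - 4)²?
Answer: I*√179005 ≈ 423.09*I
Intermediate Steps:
P(b) = 4 (P(b) = (-2)² = 4)
a = -257
K = -178752 (K = -2793*64 = -178752)
√(f(a, P(-7)) + K) = √((-257 + 4) - 178752) = √(-253 - 178752) = √(-179005) = I*√179005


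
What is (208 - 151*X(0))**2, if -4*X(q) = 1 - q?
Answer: 966289/16 ≈ 60393.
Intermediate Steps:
X(q) = -1/4 + q/4 (X(q) = -(1 - q)/4 = -1/4 + q/4)
(208 - 151*X(0))**2 = (208 - 151*(-1/4 + (1/4)*0))**2 = (208 - 151*(-1/4 + 0))**2 = (208 - 151*(-1/4))**2 = (208 + 151/4)**2 = (983/4)**2 = 966289/16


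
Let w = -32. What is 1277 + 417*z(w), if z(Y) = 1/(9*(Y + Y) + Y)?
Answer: 775999/608 ≈ 1276.3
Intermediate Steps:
z(Y) = 1/(19*Y) (z(Y) = 1/(9*(2*Y) + Y) = 1/(18*Y + Y) = 1/(19*Y))
1277 + 417*z(w) = 1277 + 417*((1/19)/(-32)) = 1277 + 417*((1/19)*(-1/32)) = 1277 + 417*(-1/608) = 1277 - 417/608 = 775999/608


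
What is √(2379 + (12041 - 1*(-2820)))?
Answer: 2*√4310 ≈ 131.30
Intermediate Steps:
√(2379 + (12041 - 1*(-2820))) = √(2379 + (12041 + 2820)) = √(2379 + 14861) = √17240 = 2*√4310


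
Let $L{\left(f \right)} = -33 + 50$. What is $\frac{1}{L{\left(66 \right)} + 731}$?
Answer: $\frac{1}{748} \approx 0.0013369$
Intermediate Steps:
$L{\left(f \right)} = 17$
$\frac{1}{L{\left(66 \right)} + 731} = \frac{1}{17 + 731} = \frac{1}{748}$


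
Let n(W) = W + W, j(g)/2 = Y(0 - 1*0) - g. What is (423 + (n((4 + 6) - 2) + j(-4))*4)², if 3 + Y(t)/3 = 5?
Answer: 321489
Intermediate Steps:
Y(t) = 6 (Y(t) = -9 + 3*5 = -9 + 15 = 6)
j(g) = 12 - 2*g (j(g) = 2*(6 - g) = 12 - 2*g)
n(W) = 2*W
(423 + (n((4 + 6) - 2) + j(-4))*4)² = (423 + (2*((4 + 6) - 2) + (12 - 2*(-4)))*4)² = (423 + (2*(10 - 2) + (12 + 8))*4)² = (423 + (2*8 + 20)*4)² = (423 + (16 + 20)*4)² = (423 + 36*4)² = (423 + 144)² = 567² = 321489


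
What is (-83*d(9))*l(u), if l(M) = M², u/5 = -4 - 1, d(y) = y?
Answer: -466875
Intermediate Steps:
u = -25 (u = 5*(-4 - 1) = 5*(-5) = -25)
(-83*d(9))*l(u) = -83*9*(-25)² = -747*625 = -466875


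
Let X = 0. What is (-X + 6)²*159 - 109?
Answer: 5615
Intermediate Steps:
(-X + 6)²*159 - 109 = (-1*0 + 6)²*159 - 109 = (0 + 6)²*159 - 109 = 6²*159 - 109 = 36*159 - 109 = 5724 - 109 = 5615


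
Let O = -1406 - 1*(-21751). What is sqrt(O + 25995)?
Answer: 2*sqrt(11585) ≈ 215.27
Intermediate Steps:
O = 20345 (O = -1406 + 21751 = 20345)
sqrt(O + 25995) = sqrt(20345 + 25995) = sqrt(46340) = 2*sqrt(11585)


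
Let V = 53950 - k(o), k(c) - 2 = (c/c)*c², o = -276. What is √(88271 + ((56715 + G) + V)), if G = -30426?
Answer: 2*√23083 ≈ 303.86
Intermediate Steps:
k(c) = 2 + c² (k(c) = 2 + (c/c)*c² = 2 + 1*c² = 2 + c²)
V = -22228 (V = 53950 - (2 + (-276)²) = 53950 - (2 + 76176) = 53950 - 1*76178 = 53950 - 76178 = -22228)
√(88271 + ((56715 + G) + V)) = √(88271 + ((56715 - 30426) - 22228)) = √(88271 + (26289 - 22228)) = √(88271 + 4061) = √92332 = 2*√23083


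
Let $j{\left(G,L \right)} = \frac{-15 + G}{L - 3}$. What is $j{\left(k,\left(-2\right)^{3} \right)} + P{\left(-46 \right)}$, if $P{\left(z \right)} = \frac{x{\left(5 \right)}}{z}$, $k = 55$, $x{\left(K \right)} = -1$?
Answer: $- \frac{1829}{506} \approx -3.6146$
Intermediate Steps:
$j{\left(G,L \right)} = \frac{-15 + G}{-3 + L}$
$P{\left(z \right)} = - \frac{1}{z}$
$j{\left(k,\left(-2\right)^{3} \right)} + P{\left(-46 \right)} = \frac{-15 + 55}{-3 + \left(-2\right)^{3}} - \frac{1}{-46} = \frac{1}{-3 - 8} \cdot 40 - - \frac{1}{46} = \frac{1}{-11} \cdot 40 + \frac{1}{46} = \left(- \frac{1}{11}\right) 40 + \frac{1}{46} = - \frac{40}{11} + \frac{1}{46} = - \frac{1829}{506}$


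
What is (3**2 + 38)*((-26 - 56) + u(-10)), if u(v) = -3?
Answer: -3995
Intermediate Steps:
(3**2 + 38)*((-26 - 56) + u(-10)) = (3**2 + 38)*((-26 - 56) - 3) = (9 + 38)*(-82 - 3) = 47*(-85) = -3995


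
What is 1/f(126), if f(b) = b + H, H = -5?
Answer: 1/121 ≈ 0.0082645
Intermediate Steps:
f(b) = -5 + b (f(b) = b - 5 = -5 + b)
1/f(126) = 1/(-5 + 126) = 1/121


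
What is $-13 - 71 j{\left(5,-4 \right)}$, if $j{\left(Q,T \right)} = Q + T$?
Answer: $-84$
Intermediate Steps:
$-13 - 71 j{\left(5,-4 \right)} = -13 - 71 \left(5 - 4\right) = -13 - 71 = -84$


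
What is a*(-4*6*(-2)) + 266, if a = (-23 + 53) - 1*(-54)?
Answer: 4298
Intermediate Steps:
a = 84 (a = 30 + 54 = 84)
a*(-4*6*(-2)) + 266 = 84*(-4*6*(-2)) + 266 = 84*(-24*(-2)) + 266 = 84*48 + 266 = 4032 + 266 = 4298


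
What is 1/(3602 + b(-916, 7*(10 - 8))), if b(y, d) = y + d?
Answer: 1/2700 ≈ 0.00037037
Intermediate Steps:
b(y, d) = d + y
1/(3602 + b(-916, 7*(10 - 8))) = 1/(3602 + (7*(10 - 8) - 916)) = 1/(3602 + (7*2 - 916)) = 1/(3602 + (14 - 916)) = 1/(3602 - 902) = 1/2700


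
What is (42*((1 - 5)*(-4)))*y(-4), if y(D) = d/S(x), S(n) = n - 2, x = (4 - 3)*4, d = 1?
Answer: 336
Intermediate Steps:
x = 4 (x = 1*4 = 4)
S(n) = -2 + n
y(D) = ½ (y(D) = 1/(-2 + 4) = 1/2 = 1*(½) = ½)
(42*((1 - 5)*(-4)))*y(-4) = (42*((1 - 5)*(-4)))*(½) = (42*(-4*(-4)))*(½) = (42*16)*(½) = 672*(½) = 336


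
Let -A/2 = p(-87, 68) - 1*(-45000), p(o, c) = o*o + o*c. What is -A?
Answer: 93306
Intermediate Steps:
p(o, c) = o² + c*o
A = -93306 (A = -2*(-87*(68 - 87) - 1*(-45000)) = -2*(-87*(-19) + 45000) = -2*(1653 + 45000) = -2*46653 = -93306)
-A = -1*(-93306) = 93306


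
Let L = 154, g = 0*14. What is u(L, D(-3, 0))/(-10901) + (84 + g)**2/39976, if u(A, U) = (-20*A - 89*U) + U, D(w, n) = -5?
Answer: 2073342/4952027 ≈ 0.41869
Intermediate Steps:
g = 0
u(A, U) = -88*U - 20*A (u(A, U) = (-89*U - 20*A) + U = -88*U - 20*A)
u(L, D(-3, 0))/(-10901) + (84 + g)**2/39976 = (-88*(-5) - 20*154)/(-10901) + (84 + 0)**2/39976 = (440 - 3080)*(-1/10901) + 84**2*(1/39976) = -2640*(-1/10901) + 7056*(1/39976) = 240/991 + 882/4997 = 2073342/4952027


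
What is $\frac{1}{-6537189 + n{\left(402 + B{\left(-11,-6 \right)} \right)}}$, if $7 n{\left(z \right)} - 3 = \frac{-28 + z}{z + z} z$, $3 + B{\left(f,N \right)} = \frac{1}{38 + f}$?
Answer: $- \frac{189}{1235523631} \approx -1.5297 \cdot 10^{-7}$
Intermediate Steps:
$B{\left(f,N \right)} = -3 + \frac{1}{38 + f}$
$n{\left(z \right)} = - \frac{11}{7} + \frac{z}{14}$ ($n{\left(z \right)} = \frac{3}{7} + \frac{\frac{-28 + z}{z + z} z}{7} = \frac{3}{7} + \frac{\frac{-28 + z}{2 z} z}{7} = \frac{3}{7} + \frac{-14 + \frac{z}{2}}{7} = \frac{3}{7} + \left(-2 + \frac{z}{14}\right) = - \frac{11}{7} + \frac{z}{14}$)
$\frac{1}{-6537189 + n{\left(402 + B{\left(-11,-6 \right)} \right)}} = \frac{1}{-6537189 - \left(\frac{11}{7} - \frac{402 + \frac{-113 - -33}{38 - 11}}{14}\right)} = \frac{1}{-6537189 - \left(\frac{11}{7} - \frac{402 + \frac{-113 + 33}{27}}{14}\right)} = \frac{1}{-6537189 - \left(\frac{11}{7} - \frac{402 + \frac{1}{27} \left(-80\right)}{14}\right)} = \frac{1}{-6537189 - \left(\frac{11}{7} - \frac{402 - \frac{80}{27}}{14}\right)} = \frac{1}{-6537189 + \left(- \frac{11}{7} + \frac{1}{14} \cdot \frac{10774}{27}\right)} = \frac{1}{-6537189 + \left(- \frac{11}{7} + \frac{5387}{189}\right)} = \frac{1}{-6537189 + \frac{5090}{189}} = \frac{1}{- \frac{1235523631}{189}} = - \frac{189}{1235523631}$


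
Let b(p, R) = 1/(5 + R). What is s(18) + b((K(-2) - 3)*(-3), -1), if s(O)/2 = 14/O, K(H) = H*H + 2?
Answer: 65/36 ≈ 1.8056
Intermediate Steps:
K(H) = 2 + H**2 (K(H) = H**2 + 2 = 2 + H**2)
s(O) = 28/O (s(O) = 2*(14/O) = 28/O)
s(18) + b((K(-2) - 3)*(-3), -1) = 28/18 + 1/(5 - 1) = 28*(1/18) + 1/4 = 14/9 + 1/4 = 65/36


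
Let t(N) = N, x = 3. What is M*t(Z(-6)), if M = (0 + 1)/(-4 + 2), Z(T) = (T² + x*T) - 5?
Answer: -13/2 ≈ -6.5000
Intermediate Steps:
Z(T) = -5 + T² + 3*T (Z(T) = (T² + 3*T) - 5 = -5 + T² + 3*T)
M = -½ (M = 1/(-2) = 1*(-½) = -½ ≈ -0.50000)
M*t(Z(-6)) = -(-5 + (-6)² + 3*(-6))/2 = -(-5 + 36 - 18)/2 = -½*13 = -13/2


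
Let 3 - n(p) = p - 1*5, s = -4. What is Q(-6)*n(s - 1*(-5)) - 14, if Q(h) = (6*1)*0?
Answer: -14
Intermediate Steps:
Q(h) = 0 (Q(h) = 6*0 = 0)
n(p) = 8 - p (n(p) = 3 - (p - 1*5) = 3 - (p - 5) = 3 - (-5 + p) = 3 + (5 - p) = 8 - p)
Q(-6)*n(s - 1*(-5)) - 14 = 0*(8 - (-4 - 1*(-5))) - 14 = 0*(8 - (-4 + 5)) - 14 = 0*(8 - 1*1) - 14 = 0*(8 - 1) - 14 = 0*7 - 14 = 0 - 14 = -14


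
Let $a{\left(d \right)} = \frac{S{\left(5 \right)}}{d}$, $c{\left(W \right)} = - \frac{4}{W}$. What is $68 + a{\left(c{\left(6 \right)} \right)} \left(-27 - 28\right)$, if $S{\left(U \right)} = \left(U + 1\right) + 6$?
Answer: $1058$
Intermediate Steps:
$S{\left(U \right)} = 7 + U$ ($S{\left(U \right)} = \left(1 + U\right) + 6 = 7 + U$)
$a{\left(d \right)} = \frac{12}{d}$ ($a{\left(d \right)} = \frac{7 + 5}{d} = \frac{12}{d}$)
$68 + a{\left(c{\left(6 \right)} \right)} \left(-27 - 28\right) = 68 + \frac{12}{\left(-4\right) \frac{1}{6}} \left(-27 - 28\right) = 68 + \frac{12}{- \frac{2}{3}} \left(-55\right) = 68 + 12 \left(- \frac{3}{2}\right) \left(-55\right) = 68 - -990 = 68 + 990 = 1058$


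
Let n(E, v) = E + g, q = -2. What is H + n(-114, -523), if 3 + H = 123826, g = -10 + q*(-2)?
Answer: 123703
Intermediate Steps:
g = -6 (g = -10 - 2*(-2) = -10 + 4 = -6)
n(E, v) = -6 + E (n(E, v) = E - 6 = -6 + E)
H = 123823 (H = -3 + 123826 = 123823)
H + n(-114, -523) = 123823 + (-6 - 114) = 123823 - 120 = 123703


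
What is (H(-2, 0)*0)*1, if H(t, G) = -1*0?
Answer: 0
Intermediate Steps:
H(t, G) = 0
(H(-2, 0)*0)*1 = (0*0)*1 = 0*1 = 0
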